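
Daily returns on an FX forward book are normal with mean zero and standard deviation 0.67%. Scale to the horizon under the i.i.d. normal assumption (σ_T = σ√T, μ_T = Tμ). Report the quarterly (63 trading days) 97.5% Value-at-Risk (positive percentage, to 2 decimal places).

At 97.5%, z = 1.960.
σ_{63d} = 0.67% × √63 = 5.318%.
VaR = 1.960 × 5.318% = 10.423%.

10.42%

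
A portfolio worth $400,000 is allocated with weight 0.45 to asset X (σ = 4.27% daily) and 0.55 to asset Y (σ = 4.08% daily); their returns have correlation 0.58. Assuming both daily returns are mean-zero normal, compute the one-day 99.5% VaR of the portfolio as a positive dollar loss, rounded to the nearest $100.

σ_p² = 0.45²·4.27² + 0.55²·4.08² + 2·0.58·0.45·0.55·4.27·4.08 = 13.7294 (%²).
σ_p = √13.7294 = 3.705%.
At 99.5%, z = 2.576.
VaR = 2.576 × 3.705% = 9.544%; on $400,000 that is $38,176.

$38,200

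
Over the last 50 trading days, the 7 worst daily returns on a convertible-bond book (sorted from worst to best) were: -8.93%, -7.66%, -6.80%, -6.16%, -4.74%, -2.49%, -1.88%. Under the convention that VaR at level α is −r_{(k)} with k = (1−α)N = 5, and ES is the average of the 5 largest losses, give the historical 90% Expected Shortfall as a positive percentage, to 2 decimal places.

6.86%

The 5 worst returns sum to -34.29%.
ES = −(-34.29%) / 5 = 6.858% ≈ 6.86%.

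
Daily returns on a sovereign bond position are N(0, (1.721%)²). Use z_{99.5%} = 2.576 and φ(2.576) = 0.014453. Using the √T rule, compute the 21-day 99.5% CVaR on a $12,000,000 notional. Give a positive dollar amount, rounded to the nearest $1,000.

σ_{21d} = 1.721% × √21 = 7.887%.
ES multiplier = φ(z)/(1−α) = 0.014453/0.005 = 2.891.
ES = 7.887% × 2.891 = 22.801%; on $12,000,000: $2,736,120.

$2,736,000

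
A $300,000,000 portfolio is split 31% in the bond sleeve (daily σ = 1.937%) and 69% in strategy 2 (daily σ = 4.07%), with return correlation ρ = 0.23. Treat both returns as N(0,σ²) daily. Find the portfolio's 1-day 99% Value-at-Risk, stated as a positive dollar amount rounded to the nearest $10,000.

σ_p² = 0.31²·1.937² + 0.69²·4.07² + 2·0.23·0.31·0.69·1.937·4.07 = 9.0228 (%²).
σ_p = √9.0228 = 3.004%.
At 99%, z = 2.326.
VaR = 2.326 × 3.004% = 6.987%; on $300,000,000 that is $20,961,000.

$20,960,000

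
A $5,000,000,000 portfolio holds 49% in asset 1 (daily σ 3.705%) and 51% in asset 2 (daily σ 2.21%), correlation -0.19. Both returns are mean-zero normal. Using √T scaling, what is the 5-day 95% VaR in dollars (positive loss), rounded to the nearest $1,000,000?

$358,000,000

σ_p = √(0.49²·3.705² + 0.51²·2.21² + 2·-0.19·0.49·0.51·3.705·2.21) = 1.946%.
σ_{5d} = 1.946% × √5 = 4.351%.
z(95%) = 1.645.
VaR = 1.645 × 4.351% = 7.157%; on $5,000,000,000 that is $357,850,000.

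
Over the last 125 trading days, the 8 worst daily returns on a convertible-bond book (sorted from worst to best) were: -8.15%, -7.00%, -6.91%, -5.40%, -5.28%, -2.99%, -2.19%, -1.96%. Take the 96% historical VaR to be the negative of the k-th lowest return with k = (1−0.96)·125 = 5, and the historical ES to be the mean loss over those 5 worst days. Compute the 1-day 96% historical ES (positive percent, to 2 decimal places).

6.55%

The 5 worst returns sum to -32.74%.
ES = −(-32.74%) / 5 = 6.548% ≈ 6.55%.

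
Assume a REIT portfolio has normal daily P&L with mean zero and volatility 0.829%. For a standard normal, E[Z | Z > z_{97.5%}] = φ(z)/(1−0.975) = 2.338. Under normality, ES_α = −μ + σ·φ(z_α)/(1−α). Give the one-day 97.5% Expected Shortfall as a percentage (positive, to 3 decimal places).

ES = 0.829% × 2.338 = 1.938%.

1.938%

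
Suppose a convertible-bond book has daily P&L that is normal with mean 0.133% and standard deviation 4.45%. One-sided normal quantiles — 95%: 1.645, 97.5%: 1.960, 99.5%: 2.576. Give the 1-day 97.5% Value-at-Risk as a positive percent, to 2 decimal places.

VaR = −μ + z·σ = −(0.133%) + 1.960 × 4.45% = 8.589%.

8.59%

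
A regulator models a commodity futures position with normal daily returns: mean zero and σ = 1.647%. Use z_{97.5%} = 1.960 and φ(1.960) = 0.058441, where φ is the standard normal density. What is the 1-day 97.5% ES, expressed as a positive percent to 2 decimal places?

3.85%

Tail multiplier: φ(z)/(1−α) = 0.058441 / 0.025 = 2.338.
ES = 1.647% × 2.338 = 3.851%.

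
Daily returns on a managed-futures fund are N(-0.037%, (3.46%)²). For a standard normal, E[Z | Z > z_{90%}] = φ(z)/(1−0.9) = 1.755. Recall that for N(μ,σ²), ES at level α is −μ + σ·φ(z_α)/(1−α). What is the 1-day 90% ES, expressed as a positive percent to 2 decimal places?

6.11%

ES = −(-0.037%) + 3.46% × 1.755 = 6.109%.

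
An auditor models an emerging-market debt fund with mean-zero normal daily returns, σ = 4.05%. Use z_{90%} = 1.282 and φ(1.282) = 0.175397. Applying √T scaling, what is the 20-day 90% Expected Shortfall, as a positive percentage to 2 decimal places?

31.77%

σ_{20d} = 4.05% × √20 = 18.112%.
ES multiplier = φ(z)/(1−α) = 0.175397/0.1 = 1.754.
ES = 18.112% × 1.754 = 31.768%.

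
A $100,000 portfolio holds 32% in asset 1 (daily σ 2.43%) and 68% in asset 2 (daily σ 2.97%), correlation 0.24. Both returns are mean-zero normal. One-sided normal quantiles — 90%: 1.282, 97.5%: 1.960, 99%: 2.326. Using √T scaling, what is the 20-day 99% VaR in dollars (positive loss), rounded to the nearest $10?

σ_p = √(0.32²·2.43² + 0.68²·2.97² + 2·0.24·0.32·0.68·2.43·2.97) = 2.332%.
σ_{20d} = 2.332% × √20 = 10.429%.
VaR = 2.326 × 10.429% = 24.258%; on $100,000 that is $24,258.

$24,260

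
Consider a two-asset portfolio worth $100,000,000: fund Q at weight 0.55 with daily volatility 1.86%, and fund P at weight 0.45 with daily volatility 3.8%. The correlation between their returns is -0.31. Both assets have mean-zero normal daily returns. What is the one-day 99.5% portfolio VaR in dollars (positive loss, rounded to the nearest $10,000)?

$4,380,000

σ_p² = 0.55²·1.86² + 0.45²·3.8² + 2·-0.31·0.55·0.45·1.86·3.8 = 2.8860 (%²).
σ_p = √2.8860 = 1.699%.
At 99.5%, z = 2.576.
VaR = 2.576 × 1.699% = 4.377%; on $100,000,000 that is $4,377,000.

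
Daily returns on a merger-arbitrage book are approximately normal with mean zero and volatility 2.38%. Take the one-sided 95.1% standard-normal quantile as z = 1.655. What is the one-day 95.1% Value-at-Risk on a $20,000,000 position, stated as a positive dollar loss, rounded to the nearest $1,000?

$788,000

VaR = z·σ = 1.655 × 2.38% = 3.939%.
On $20,000,000: 0.03939 × $20,000,000 = $787,800.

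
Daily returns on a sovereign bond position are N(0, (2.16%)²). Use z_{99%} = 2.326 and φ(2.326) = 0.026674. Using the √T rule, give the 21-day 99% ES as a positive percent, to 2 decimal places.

σ_{21d} = 2.16% × √21 = 9.898%.
ES multiplier = φ(z)/(1−α) = 0.026674/0.01 = 2.667.
ES = 9.898% × 2.667 = 26.398%.

26.40%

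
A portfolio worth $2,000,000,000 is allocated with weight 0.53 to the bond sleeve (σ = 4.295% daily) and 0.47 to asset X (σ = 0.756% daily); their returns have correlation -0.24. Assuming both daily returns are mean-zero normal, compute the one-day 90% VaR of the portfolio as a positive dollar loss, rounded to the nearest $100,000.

$56,900,000

σ_p² = 0.53²·4.295² + 0.47²·0.756² + 2·-0.24·0.53·0.47·4.295·0.756 = 4.9198 (%²).
σ_p = √4.9198 = 2.218%.
At 90%, z = 1.282.
VaR = 1.282 × 2.218% = 2.843%; on $2,000,000,000 that is $56,860,000.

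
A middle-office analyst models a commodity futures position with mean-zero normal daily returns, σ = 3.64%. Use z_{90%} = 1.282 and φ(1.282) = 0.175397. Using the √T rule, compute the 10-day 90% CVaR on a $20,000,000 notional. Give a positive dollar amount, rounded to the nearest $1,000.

σ_{10d} = 3.64% × √10 = 11.511%.
ES multiplier = φ(z)/(1−α) = 0.175397/0.1 = 1.754.
ES = 11.511% × 1.754 = 20.190%; on $20,000,000: $4,038,000.

$4,038,000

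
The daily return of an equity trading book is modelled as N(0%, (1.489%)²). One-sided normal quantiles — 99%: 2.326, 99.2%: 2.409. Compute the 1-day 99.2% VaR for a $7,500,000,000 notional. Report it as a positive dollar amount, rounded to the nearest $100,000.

VaR = z·σ = 2.409 × 1.489% = 3.587%.
On $7,500,000,000: 0.03587 × $7,500,000,000 = $269,025,000.

$269,000,000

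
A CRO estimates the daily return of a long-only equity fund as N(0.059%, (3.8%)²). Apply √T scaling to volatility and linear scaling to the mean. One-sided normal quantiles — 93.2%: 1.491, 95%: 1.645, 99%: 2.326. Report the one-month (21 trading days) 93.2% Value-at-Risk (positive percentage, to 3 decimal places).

σ_{21d} = 3.8% × √21 = 17.414%; μ_{21d} = 21 × 0.059% = 1.239%.
VaR = −(1.239%) + 1.491 × 17.414% = 24.725%.

24.725%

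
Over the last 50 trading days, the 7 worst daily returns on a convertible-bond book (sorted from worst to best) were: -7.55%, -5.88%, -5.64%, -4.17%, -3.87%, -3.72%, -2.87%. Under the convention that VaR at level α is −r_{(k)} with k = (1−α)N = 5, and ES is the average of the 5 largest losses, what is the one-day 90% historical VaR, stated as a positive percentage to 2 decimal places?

k = 5; the 5th lowest return is -3.87%, so VaR = 3.87%.

3.87%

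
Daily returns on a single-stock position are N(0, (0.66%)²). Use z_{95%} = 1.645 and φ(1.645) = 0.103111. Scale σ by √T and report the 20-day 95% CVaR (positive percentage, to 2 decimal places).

σ_{20d} = 0.66% × √20 = 2.952%.
ES multiplier = φ(z)/(1−α) = 0.103111/0.05 = 2.062.
ES = 2.952% × 2.062 = 6.087%.

6.09%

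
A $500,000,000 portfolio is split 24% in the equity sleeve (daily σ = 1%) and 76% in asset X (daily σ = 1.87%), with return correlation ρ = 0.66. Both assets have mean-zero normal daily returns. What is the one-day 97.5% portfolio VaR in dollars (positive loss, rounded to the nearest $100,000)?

$15,600,000

σ_p² = 0.24²·1² + 0.76²·1.87² + 2·0.66·0.24·0.76·1·1.87 = 2.5276 (%²).
σ_p = √2.5276 = 1.590%.
At 97.5%, z = 1.960.
VaR = 1.960 × 1.590% = 3.116%; on $500,000,000 that is $15,580,000.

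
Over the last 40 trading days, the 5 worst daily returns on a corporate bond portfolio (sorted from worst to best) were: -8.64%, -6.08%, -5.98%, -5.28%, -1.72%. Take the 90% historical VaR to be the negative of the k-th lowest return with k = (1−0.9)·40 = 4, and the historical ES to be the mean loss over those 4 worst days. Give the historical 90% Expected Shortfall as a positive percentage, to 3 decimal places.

The 4 worst returns sum to -25.98%.
ES = −(-25.98%) / 4 = 6.495%.

6.495%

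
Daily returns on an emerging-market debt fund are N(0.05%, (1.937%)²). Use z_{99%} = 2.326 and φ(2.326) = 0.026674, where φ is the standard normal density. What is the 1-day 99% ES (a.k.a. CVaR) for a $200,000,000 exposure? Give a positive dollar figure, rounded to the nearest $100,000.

$10,200,000

Tail multiplier: φ(z)/(1−α) = 0.026674 / 0.01 = 2.667.
ES = −(0.05%) + 1.937% × 2.667 = 5.116%.
On $200,000,000: 0.05116 × $200,000,000 = $10,232,000.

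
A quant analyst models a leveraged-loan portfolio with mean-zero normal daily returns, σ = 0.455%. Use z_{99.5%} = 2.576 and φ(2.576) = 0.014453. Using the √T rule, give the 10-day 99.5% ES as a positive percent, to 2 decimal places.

4.16%

σ_{10d} = 0.455% × √10 = 1.439%.
ES multiplier = φ(z)/(1−α) = 0.014453/0.005 = 2.891.
ES = 1.439% × 2.891 = 4.160%.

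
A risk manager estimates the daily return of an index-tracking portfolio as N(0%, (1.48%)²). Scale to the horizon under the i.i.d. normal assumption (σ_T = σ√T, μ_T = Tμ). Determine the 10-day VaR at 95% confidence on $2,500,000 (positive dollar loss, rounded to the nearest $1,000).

$192,000

At 95%, z = 1.645.
σ_{10d} = 1.48% × √10 = 4.680%.
VaR = 1.645 × 4.680% = 7.699%.
On $2,500,000: 0.07699 × $2,500,000 = $192,475.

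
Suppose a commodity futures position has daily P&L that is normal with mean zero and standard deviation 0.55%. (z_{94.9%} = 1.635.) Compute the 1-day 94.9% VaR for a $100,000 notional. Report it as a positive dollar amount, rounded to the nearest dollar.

$899

VaR = z·σ = 1.635 × 0.55% = 0.899%.
On $100,000: 0.00899 × $100,000 = $899.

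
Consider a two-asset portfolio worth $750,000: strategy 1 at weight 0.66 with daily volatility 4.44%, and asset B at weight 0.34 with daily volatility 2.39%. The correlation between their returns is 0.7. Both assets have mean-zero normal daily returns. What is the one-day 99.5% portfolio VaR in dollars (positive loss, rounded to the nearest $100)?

σ_p² = 0.66²·4.44² + 0.34²·2.39² + 2·0.7·0.66·0.34·4.44·2.39 = 12.5813 (%²).
σ_p = √12.5813 = 3.547%.
At 99.5%, z = 2.576.
VaR = 2.576 × 3.547% = 9.137%; on $750,000 that is $68,528.

$68,500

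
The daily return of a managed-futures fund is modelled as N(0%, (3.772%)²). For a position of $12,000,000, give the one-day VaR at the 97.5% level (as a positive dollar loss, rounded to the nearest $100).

At 97.5% one-sided, z = 1.960.
VaR = z·σ = 1.960 × 3.772% = 7.393%.
On $12,000,000: 0.07393 × $12,000,000 = $887,160.

$887,200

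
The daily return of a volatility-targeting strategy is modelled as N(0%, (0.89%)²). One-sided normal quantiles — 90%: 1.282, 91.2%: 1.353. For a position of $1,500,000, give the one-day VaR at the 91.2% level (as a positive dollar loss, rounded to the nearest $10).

$18,060

VaR = z·σ = 1.353 × 0.89% = 1.204%.
On $1,500,000: 0.01204 × $1,500,000 = $18,060.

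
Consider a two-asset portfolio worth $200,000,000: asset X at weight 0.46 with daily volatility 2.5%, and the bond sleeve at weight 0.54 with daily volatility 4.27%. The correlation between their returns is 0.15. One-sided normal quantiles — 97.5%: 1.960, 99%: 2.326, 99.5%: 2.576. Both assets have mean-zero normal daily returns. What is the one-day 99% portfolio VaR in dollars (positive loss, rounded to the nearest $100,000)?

σ_p² = 0.46²·2.5² + 0.54²·4.27² + 2·0.15·0.46·0.54·2.5·4.27 = 7.4347 (%²).
σ_p = √7.4347 = 2.727%.
VaR = 2.326 × 2.727% = 6.343%; on $200,000,000 that is $12,686,000.

$12,700,000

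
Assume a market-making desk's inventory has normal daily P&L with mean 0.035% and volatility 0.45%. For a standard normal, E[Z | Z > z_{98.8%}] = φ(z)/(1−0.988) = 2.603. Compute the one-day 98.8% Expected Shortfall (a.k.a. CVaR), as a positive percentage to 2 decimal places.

ES = −(0.035%) + 0.45% × 2.603 = 1.136%.

1.14%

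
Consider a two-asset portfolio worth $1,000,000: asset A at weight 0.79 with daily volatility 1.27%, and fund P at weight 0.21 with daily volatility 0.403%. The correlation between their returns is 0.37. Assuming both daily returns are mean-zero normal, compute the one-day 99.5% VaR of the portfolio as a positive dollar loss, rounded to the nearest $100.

σ_p² = 0.79²·1.27² + 0.21²·0.403² + 2·0.37·0.79·0.21·1.27·0.403 = 1.0766 (%²).
σ_p = √1.0766 = 1.038%.
At 99.5%, z = 2.576.
VaR = 2.576 × 1.038% = 2.674%; on $1,000,000 that is $26,740.

$26,700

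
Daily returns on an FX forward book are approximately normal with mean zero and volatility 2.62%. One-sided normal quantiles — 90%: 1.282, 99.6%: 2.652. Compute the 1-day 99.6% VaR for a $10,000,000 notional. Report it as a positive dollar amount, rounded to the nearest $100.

VaR = z·σ = 2.652 × 2.62% = 6.948%.
On $10,000,000: 0.06948 × $10,000,000 = $694,800.

$694,800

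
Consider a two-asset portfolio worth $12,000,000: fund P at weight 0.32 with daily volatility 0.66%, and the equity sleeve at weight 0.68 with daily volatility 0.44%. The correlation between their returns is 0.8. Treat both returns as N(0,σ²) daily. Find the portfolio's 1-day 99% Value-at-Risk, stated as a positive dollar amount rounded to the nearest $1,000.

σ_p² = 0.32²·0.66² + 0.68²·0.44² + 2·0.8·0.32·0.68·0.66·0.44 = 0.2352 (%²).
σ_p = √0.2352 = 0.485%.
At 99%, z = 2.326.
VaR = 2.326 × 0.485% = 1.128%; on $12,000,000 that is $135,360.

$135,000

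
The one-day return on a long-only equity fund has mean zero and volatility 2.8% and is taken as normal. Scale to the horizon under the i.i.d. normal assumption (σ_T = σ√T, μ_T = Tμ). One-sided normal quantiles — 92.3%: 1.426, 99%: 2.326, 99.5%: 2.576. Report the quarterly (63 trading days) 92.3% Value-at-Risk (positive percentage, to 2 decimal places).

σ_{63d} = 2.8% × √63 = 22.224%.
VaR = 1.426 × 22.224% = 31.691%.

31.69%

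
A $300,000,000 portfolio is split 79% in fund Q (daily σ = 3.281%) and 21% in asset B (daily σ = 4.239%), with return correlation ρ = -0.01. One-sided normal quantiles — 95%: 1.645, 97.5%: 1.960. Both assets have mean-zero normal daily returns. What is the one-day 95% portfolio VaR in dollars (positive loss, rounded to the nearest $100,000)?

σ_p² = 0.79²·3.281² + 0.21²·4.239² + 2·-0.01·0.79·0.21·3.281·4.239 = 7.4647 (%²).
σ_p = √7.4647 = 2.732%.
VaR = 1.645 × 2.732% = 4.494%; on $300,000,000 that is $13,482,000.

$13,500,000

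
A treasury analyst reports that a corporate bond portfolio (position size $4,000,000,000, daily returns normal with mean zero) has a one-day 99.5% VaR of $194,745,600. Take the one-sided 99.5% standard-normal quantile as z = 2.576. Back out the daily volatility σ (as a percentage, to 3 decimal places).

1.890%

VaR as a fraction: $194,745,600 / $4,000,000,000 = 4.869%.
σ = VaR / z = 4.869% / 2.576 = 1.890%.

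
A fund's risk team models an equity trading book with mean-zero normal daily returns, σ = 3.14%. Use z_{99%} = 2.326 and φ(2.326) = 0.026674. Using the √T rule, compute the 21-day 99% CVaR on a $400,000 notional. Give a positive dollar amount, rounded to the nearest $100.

$153,500

σ_{21d} = 3.14% × √21 = 14.389%.
ES multiplier = φ(z)/(1−α) = 0.026674/0.01 = 2.667.
ES = 14.389% × 2.667 = 38.375%; on $400,000: $153,500.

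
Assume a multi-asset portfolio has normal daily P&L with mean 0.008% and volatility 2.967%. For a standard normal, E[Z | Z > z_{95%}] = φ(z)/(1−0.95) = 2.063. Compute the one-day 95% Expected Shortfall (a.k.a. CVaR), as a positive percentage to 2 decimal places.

6.11%

ES = −(0.008%) + 2.967% × 2.063 = 6.113%.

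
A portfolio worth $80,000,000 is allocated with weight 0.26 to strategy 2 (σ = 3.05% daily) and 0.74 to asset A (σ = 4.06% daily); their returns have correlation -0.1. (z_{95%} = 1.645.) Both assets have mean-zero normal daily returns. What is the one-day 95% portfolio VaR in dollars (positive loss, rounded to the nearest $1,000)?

$3,987,000

σ_p² = 0.26²·3.05² + 0.74²·4.06² + 2·-0.1·0.26·0.74·3.05·4.06 = 9.1788 (%²).
σ_p = √9.1788 = 3.030%.
VaR = 1.645 × 3.030% = 4.984%; on $80,000,000 that is $3,987,200.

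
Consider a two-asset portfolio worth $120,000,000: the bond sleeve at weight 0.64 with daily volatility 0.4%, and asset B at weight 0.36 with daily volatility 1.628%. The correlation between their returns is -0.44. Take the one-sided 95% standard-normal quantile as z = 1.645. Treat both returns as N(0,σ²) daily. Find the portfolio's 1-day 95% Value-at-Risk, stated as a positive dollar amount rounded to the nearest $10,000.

$1,040,000

σ_p² = 0.64²·0.4² + 0.36²·1.628² + 2·-0.44·0.64·0.36·0.4·1.628 = 0.2770 (%²).
σ_p = √0.2770 = 0.526%.
VaR = 1.645 × 0.526% = 0.865%; on $120,000,000 that is $1,038,000.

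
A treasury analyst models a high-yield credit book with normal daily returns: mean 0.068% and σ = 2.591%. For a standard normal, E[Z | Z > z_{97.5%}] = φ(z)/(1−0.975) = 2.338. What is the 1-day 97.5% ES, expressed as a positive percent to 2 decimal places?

5.99%

ES = −(0.068%) + 2.591% × 2.338 = 5.990%.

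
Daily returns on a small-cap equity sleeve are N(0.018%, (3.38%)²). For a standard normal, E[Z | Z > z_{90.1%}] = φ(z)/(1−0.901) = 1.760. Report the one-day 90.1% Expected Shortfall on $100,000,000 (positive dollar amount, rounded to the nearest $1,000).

$5,931,000

ES = −(0.018%) + 3.38% × 1.760 = 5.931%.
On $100,000,000: 0.05931 × $100,000,000 = $5,931,000.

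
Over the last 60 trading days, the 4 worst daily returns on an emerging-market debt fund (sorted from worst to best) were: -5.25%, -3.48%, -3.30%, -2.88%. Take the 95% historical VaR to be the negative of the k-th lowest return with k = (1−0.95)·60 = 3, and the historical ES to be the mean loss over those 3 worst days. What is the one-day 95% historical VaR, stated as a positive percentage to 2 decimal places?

3.30%

k = 3; the 3rd lowest return is -3.30%, so VaR = 3.30%.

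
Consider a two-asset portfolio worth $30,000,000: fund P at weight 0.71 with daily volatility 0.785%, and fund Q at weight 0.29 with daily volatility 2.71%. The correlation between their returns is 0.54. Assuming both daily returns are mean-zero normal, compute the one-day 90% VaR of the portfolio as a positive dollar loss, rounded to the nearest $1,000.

$455,000

σ_p² = 0.71²·0.785² + 0.29²·2.71² + 2·0.54·0.71·0.29·0.785·2.71 = 1.4013 (%²).
σ_p = √1.4013 = 1.184%.
At 90%, z = 1.282.
VaR = 1.282 × 1.184% = 1.518%; on $30,000,000 that is $455,400.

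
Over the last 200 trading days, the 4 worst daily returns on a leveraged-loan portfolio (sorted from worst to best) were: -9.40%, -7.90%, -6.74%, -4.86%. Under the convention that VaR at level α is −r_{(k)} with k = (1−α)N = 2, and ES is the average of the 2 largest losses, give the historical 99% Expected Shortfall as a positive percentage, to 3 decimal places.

The 2 worst returns sum to -17.30%.
ES = −(-17.30%) / 2 = 8.65% ≈ 8.650%.

8.650%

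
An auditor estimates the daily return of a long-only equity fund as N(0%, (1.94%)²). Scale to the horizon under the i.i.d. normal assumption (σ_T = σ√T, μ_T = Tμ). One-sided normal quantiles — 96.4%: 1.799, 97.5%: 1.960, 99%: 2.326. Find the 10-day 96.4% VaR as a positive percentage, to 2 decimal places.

σ_{10d} = 1.94% × √10 = 6.135%.
VaR = 1.799 × 6.135% = 11.037%.

11.04%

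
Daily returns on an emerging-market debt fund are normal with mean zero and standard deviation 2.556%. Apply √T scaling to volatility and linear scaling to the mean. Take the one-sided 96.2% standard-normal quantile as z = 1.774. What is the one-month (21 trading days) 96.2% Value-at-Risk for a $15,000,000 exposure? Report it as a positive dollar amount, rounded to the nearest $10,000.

$3,120,000

σ_{21d} = 2.556% × √21 = 11.713%.
VaR = 1.774 × 11.713% = 20.779%.
On $15,000,000: 0.20779 × $15,000,000 = $3,116,850.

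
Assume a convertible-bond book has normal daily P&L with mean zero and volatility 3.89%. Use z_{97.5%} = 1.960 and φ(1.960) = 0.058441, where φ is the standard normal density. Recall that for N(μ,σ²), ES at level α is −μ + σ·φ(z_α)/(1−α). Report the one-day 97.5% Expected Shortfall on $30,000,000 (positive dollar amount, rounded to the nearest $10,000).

Tail multiplier: φ(z)/(1−α) = 0.058441 / 0.025 = 2.338.
ES = 3.89% × 2.338 = 9.095%.
On $30,000,000: 0.09095 × $30,000,000 = $2,728,500.

$2,730,000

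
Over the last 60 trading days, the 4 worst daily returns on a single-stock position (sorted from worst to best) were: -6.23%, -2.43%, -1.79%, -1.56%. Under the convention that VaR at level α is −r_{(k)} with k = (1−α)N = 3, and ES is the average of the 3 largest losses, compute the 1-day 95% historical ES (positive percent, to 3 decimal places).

3.483%

The 3 worst returns sum to -10.45%.
ES = −(-10.45%) / 3 = 3.4833…% ≈ 3.483%.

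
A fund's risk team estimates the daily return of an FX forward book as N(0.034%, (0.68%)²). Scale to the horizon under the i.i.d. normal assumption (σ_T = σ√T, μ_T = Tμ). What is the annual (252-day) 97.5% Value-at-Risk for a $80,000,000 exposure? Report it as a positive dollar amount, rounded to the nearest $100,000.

At 97.5%, z = 1.960.
σ_{252d} = 0.68% × √252 = 10.795%; μ_{252d} = 252 × 0.034% = 8.568%.
VaR = −(8.568%) + 1.960 × 10.795% = 12.590%.
On $80,000,000: 0.12590 × $80,000,000 = $10,072,000.

$10,100,000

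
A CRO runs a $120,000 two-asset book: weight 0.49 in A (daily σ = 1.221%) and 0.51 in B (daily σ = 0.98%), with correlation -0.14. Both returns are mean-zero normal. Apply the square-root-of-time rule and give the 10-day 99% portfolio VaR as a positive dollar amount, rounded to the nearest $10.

σ_p = √(0.49²·1.221² + 0.51²·0.98² + 2·-0.14·0.49·0.51·1.221·0.98) = 0.724%.
σ_{10d} = 0.724% × √10 = 2.289%.
z(99%) = 2.326.
VaR = 2.326 × 2.289% = 5.324%; on $120,000 that is $6,389.

$6,390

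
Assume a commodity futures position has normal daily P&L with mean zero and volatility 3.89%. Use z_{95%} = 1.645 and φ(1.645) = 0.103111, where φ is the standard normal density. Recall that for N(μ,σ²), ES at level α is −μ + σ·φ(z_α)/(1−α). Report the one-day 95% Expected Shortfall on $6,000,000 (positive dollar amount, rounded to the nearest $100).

$481,300

Tail multiplier: φ(z)/(1−α) = 0.103111 / 0.05 = 2.062.
ES = 3.89% × 2.062 = 8.021%.
On $6,000,000: 0.08021 × $6,000,000 = $481,260.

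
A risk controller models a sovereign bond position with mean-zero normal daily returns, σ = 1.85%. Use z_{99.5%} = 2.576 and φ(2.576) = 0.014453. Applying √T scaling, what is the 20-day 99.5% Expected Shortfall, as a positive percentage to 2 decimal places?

σ_{20d} = 1.85% × √20 = 8.273%.
ES multiplier = φ(z)/(1−α) = 0.014453/0.005 = 2.891.
ES = 8.273% × 2.891 = 23.917%.

23.92%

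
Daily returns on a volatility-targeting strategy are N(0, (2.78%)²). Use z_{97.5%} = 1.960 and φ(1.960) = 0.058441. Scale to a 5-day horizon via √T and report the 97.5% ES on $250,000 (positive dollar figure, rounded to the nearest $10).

$36,330

σ_{5d} = 2.78% × √5 = 6.216%.
ES multiplier = φ(z)/(1−α) = 0.058441/0.025 = 2.338.
ES = 6.216% × 2.338 = 14.533%; on $250,000: $36,332.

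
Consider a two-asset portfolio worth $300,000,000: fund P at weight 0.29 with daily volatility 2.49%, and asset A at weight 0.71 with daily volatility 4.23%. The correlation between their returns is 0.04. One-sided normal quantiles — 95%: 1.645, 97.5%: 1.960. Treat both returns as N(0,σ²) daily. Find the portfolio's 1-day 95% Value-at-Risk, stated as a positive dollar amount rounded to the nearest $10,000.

$15,380,000

σ_p² = 0.29²·2.49² + 0.71²·4.23² + 2·0.04·0.29·0.71·2.49·4.23 = 9.7147 (%²).
σ_p = √9.7147 = 3.117%.
VaR = 1.645 × 3.117% = 5.127%; on $300,000,000 that is $15,381,000.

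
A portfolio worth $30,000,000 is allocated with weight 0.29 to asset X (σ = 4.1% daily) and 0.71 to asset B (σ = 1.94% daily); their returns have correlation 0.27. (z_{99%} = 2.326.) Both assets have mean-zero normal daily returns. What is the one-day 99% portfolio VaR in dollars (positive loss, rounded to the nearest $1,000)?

$1,429,000

σ_p² = 0.29²·4.1² + 0.71²·1.94² + 2·0.27·0.29·0.71·4.1·1.94 = 4.1953 (%²).
σ_p = √4.1953 = 2.048%.
VaR = 2.326 × 2.048% = 4.764%; on $30,000,000 that is $1,429,200.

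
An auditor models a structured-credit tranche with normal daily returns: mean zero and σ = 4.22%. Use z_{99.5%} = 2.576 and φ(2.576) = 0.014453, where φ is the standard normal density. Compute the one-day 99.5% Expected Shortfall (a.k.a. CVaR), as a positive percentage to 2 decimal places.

Tail multiplier: φ(z)/(1−α) = 0.014453 / 0.005 = 2.891.
ES = 4.22% × 2.891 = 12.200%.

12.20%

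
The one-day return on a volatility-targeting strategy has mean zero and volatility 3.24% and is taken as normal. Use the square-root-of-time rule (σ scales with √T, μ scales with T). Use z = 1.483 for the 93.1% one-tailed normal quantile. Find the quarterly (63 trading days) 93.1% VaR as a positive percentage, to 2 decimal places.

38.14%

σ_{63d} = 3.24% × √63 = 25.717%.
VaR = 1.483 × 25.717% = 38.138%.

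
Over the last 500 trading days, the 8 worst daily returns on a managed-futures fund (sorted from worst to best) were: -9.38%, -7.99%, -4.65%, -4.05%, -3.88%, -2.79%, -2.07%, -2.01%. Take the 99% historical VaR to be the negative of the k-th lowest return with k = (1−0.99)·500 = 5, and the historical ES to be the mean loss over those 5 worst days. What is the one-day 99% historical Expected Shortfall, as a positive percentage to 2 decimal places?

5.99%

The 5 worst returns sum to -29.95%.
ES = −(-29.95%) / 5 = 5.99%.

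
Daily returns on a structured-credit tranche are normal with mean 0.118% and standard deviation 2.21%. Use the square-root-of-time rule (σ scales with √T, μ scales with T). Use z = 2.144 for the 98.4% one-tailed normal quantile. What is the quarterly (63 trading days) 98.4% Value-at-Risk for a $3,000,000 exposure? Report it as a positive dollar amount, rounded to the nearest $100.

$905,200

σ_{63d} = 2.21% × √63 = 17.541%; μ_{63d} = 63 × 0.118% = 7.434%.
VaR = −(7.434%) + 2.144 × 17.541% = 30.174%.
On $3,000,000: 0.30174 × $3,000,000 = $905,220.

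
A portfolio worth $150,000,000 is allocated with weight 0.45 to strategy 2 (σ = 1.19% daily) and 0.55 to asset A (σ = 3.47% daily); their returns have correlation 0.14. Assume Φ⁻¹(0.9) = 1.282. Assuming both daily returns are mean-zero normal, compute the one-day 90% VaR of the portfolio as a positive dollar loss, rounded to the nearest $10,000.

σ_p² = 0.45²·1.19² + 0.55²·3.47² + 2·0.14·0.45·0.55·1.19·3.47 = 4.2153 (%²).
σ_p = √4.2153 = 2.053%.
VaR = 1.282 × 2.053% = 2.632%; on $150,000,000 that is $3,948,000.

$3,950,000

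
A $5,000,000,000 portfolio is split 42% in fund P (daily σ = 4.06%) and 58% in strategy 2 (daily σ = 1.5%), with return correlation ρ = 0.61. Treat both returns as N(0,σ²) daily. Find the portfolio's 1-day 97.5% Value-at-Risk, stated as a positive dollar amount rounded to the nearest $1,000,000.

$229,000,000

σ_p² = 0.42²·4.06² + 0.58²·1.5² + 2·0.61·0.42·0.58·4.06·1.5 = 5.4745 (%²).
σ_p = √5.4745 = 2.340%.
At 97.5%, z = 1.960.
VaR = 1.960 × 2.340% = 4.586%; on $5,000,000,000 that is $229,300,000.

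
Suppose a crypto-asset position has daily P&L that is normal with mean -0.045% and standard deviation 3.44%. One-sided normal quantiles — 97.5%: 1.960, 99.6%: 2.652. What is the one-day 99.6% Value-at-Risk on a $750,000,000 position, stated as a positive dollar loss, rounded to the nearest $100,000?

$68,800,000

VaR = −μ + z·σ = −(-0.045%) + 2.652 × 3.44% = 9.168%.
On $750,000,000: 0.09168 × $750,000,000 = $68,760,000.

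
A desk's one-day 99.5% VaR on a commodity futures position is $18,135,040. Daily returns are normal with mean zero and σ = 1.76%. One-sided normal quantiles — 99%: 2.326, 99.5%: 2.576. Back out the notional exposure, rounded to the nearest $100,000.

VaR as a fraction of value: z·σ = 2.576 × 1.76% = 4.53376%.
Position = $18,135,040 / 0.0453376 = $400,000,000.

$400,000,000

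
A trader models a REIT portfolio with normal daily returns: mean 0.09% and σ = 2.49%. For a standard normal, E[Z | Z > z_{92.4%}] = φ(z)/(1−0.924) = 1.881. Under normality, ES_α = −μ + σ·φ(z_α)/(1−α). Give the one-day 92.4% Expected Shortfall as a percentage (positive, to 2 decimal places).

ES = −(0.09%) + 2.49% × 1.881 = 4.594%.

4.59%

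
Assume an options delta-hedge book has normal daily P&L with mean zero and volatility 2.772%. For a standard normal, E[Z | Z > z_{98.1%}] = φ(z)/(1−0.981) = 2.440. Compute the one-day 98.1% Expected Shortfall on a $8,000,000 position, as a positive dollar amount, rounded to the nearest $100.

ES = 2.772% × 2.440 = 6.764%.
On $8,000,000: 0.06764 × $8,000,000 = $541,120.

$541,100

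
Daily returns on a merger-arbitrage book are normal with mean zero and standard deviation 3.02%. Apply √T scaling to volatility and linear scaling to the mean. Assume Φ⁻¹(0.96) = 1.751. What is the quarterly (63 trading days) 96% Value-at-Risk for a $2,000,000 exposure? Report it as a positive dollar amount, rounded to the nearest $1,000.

$839,000

σ_{63d} = 3.02% × √63 = 23.971%.
VaR = 1.751 × 23.971% = 41.973%.
On $2,000,000: 0.41973 × $2,000,000 = $839,460.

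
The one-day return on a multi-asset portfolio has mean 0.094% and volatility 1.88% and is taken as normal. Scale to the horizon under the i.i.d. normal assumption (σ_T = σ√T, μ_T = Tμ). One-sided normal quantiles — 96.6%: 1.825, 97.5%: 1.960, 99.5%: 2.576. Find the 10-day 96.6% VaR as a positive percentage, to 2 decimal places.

9.91%

σ_{10d} = 1.88% × √10 = 5.945%; μ_{10d} = 10 × 0.094% = 0.940%.
VaR = −(0.940%) + 1.825 × 5.945% = 9.910%.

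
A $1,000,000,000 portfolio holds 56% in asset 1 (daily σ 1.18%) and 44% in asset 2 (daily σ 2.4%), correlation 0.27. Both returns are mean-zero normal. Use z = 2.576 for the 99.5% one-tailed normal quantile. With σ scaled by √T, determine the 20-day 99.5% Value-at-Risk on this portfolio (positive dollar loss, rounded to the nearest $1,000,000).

σ_p = √(0.56²·1.18² + 0.44²·2.4² + 2·0.27·0.56·0.44·1.18·2.4) = 1.389%.
σ_{20d} = 1.389% × √20 = 6.212%.
VaR = 2.576 × 6.212% = 16.002%; on $1,000,000,000 that is $160,020,000.

$160,000,000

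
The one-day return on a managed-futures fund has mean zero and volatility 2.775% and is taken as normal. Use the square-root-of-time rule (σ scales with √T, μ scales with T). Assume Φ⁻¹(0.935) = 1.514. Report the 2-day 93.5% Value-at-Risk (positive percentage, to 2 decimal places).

σ_{2d} = 2.775% × √2 = 3.924%.
VaR = 1.514 × 3.924% = 5.941%.

5.94%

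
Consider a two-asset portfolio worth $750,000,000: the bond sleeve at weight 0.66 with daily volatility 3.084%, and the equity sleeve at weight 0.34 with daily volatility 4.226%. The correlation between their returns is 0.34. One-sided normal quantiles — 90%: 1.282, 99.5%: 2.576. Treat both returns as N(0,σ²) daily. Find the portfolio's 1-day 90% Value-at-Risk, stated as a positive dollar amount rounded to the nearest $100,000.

$27,500,000

σ_p² = 0.66²·3.084² + 0.34²·4.226² + 2·0.34·0.66·0.34·3.084·4.226 = 8.1963 (%²).
σ_p = √8.1963 = 2.863%.
VaR = 1.282 × 2.863% = 3.670%; on $750,000,000 that is $27,525,000.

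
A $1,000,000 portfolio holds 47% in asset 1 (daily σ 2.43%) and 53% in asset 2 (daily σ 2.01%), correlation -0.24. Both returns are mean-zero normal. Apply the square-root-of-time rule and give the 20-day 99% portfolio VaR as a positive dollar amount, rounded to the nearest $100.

σ_p = √(0.47²·2.43² + 0.53²·2.01² + 2·-0.24·0.47·0.53·2.43·2.01) = 1.362%.
σ_{20d} = 1.362% × √20 = 6.091%.
z(99%) = 2.326.
VaR = 2.326 × 6.091% = 14.168%; on $1,000,000 that is $141,680.

$141,700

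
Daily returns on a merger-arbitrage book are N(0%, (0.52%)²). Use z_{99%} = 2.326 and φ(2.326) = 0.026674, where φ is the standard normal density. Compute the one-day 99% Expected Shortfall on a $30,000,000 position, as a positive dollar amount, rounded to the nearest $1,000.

$416,000

Tail multiplier: φ(z)/(1−α) = 0.026674 / 0.01 = 2.667.
ES = 0.52% × 2.667 = 1.387%.
On $30,000,000: 0.01387 × $30,000,000 = $416,100.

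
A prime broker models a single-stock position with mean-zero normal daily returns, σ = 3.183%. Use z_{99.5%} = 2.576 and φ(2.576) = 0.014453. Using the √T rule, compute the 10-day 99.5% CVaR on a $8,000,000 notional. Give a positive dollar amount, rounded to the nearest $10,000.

$2,330,000

σ_{10d} = 3.183% × √10 = 10.066%.
ES multiplier = φ(z)/(1−α) = 0.014453/0.005 = 2.891.
ES = 10.066% × 2.891 = 29.101%; on $8,000,000: $2,328,080.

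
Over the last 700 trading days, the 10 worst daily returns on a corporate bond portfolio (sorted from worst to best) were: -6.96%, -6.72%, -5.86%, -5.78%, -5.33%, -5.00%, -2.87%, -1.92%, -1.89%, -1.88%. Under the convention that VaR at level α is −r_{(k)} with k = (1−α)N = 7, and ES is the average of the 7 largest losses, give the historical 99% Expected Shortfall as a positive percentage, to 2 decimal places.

The 7 worst returns sum to -38.52%.
ES = −(-38.52%) / 7 = 5.5028…% ≈ 5.50%.

5.50%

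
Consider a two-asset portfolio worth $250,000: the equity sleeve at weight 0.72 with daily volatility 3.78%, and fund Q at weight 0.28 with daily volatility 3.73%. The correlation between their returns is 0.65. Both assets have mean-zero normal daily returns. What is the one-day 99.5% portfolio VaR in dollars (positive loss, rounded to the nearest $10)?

σ_p² = 0.72²·3.78² + 0.28²·3.73² + 2·0.65·0.72·0.28·3.78·3.73 = 12.1930 (%²).
σ_p = √12.1930 = 3.492%.
At 99.5%, z = 2.576.
VaR = 2.576 × 3.492% = 8.995%; on $250,000 that is $22,487.

$22,490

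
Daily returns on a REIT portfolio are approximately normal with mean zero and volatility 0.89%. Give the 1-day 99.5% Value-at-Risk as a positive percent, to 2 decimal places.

2.29%

At 99.5% one-sided, z = 2.576.
VaR = z·σ = 2.576 × 0.89% = 2.293%.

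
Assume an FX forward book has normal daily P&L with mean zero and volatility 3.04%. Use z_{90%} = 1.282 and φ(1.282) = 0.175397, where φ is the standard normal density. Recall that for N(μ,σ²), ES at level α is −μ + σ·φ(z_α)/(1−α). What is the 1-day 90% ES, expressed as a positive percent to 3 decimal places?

5.332%

Tail multiplier: φ(z)/(1−α) = 0.175397 / 0.1 = 1.754.
ES = 3.04% × 1.754 = 5.332%.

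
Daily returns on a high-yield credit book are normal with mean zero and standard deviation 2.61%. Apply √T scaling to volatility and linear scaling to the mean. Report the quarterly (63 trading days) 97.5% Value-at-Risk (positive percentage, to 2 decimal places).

At 97.5%, z = 1.960.
σ_{63d} = 2.61% × √63 = 20.716%.
VaR = 1.960 × 20.716% = 40.603%.

40.60%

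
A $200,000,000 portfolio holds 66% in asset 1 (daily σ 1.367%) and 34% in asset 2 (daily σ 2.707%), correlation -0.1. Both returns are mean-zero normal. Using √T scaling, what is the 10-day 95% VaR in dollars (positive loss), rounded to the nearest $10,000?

σ_p = √(0.66²·1.367² + 0.34²·2.707² + 2·-0.1·0.66·0.34·1.367·2.707) = 1.223%.
σ_{10d} = 1.223% × √10 = 3.867%.
z(95%) = 1.645.
VaR = 1.645 × 3.867% = 6.361%; on $200,000,000 that is $12,722,000.

$12,720,000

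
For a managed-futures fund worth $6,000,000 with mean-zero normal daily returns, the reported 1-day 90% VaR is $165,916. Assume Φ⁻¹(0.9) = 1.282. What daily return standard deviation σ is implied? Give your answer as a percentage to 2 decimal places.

VaR as a fraction: $165,916 / $6,000,000 = 2.765%.
σ = VaR / z = 2.765% / 1.282 = 2.157%.

2.16%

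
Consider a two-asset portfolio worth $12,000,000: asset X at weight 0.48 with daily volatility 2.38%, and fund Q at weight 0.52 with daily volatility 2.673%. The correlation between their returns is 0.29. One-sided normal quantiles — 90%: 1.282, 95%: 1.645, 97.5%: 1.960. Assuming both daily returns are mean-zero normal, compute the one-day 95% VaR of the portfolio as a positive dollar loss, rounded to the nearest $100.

σ_p² = 0.48²·2.38² + 0.52²·2.673² + 2·0.29·0.48·0.52·2.38·2.673 = 4.1580 (%²).
σ_p = √4.1580 = 2.039%.
VaR = 1.645 × 2.039% = 3.354%; on $12,000,000 that is $402,480.

$402,500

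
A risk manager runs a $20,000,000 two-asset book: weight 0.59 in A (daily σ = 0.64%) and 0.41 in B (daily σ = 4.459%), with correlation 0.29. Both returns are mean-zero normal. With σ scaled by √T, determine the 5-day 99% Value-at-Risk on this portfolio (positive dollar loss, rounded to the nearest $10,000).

$2,050,000

σ_p = √(0.59²·0.64² + 0.41²·4.459² + 2·0.29·0.59·0.41·0.64·4.459) = 1.971%.
σ_{5d} = 1.971% × √5 = 4.407%.
z(99%) = 2.326.
VaR = 2.326 × 4.407% = 10.251%; on $20,000,000 that is $2,050,200.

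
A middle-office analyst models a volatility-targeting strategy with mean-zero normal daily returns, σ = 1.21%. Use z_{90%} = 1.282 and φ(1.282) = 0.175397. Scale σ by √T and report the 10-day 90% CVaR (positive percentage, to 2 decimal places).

σ_{10d} = 1.21% × √10 = 3.826%.
ES multiplier = φ(z)/(1−α) = 0.175397/0.1 = 1.754.
ES = 3.826% × 1.754 = 6.711%.

6.71%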